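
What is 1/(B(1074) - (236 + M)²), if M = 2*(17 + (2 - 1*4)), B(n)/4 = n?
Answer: -1/66460 ≈ -1.5047e-5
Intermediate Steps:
B(n) = 4*n
M = 30 (M = 2*(17 + (2 - 4)) = 2*(17 - 2) = 2*15 = 30)
1/(B(1074) - (236 + M)²) = 1/(4*1074 - (236 + 30)²) = 1/(4296 - 1*266²) = 1/(4296 - 1*70756) = 1/(4296 - 70756) = 1/(-66460) = -1/66460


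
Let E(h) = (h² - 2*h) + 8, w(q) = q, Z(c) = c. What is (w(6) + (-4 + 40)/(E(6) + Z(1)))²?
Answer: 6084/121 ≈ 50.281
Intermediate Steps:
E(h) = 8 + h² - 2*h
(w(6) + (-4 + 40)/(E(6) + Z(1)))² = (6 + (-4 + 40)/((8 + 6² - 2*6) + 1))² = (6 + 36/((8 + 36 - 12) + 1))² = (6 + 36/(32 + 1))² = (6 + 36/33)² = (6 + 36*(1/33))² = (6 + 12/11)² = (78/11)² = 6084/121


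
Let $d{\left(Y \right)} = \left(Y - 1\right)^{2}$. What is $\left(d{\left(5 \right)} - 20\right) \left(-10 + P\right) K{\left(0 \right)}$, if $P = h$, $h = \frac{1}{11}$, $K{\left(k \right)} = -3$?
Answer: $- \frac{1308}{11} \approx -118.91$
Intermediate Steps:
$d{\left(Y \right)} = \left(-1 + Y\right)^{2}$
$h = \frac{1}{11} \approx 0.090909$
$P = \frac{1}{11} \approx 0.090909$
$\left(d{\left(5 \right)} - 20\right) \left(-10 + P\right) K{\left(0 \right)} = \left(\left(-1 + 5\right)^{2} - 20\right) \left(-10 + \frac{1}{11}\right) \left(-3\right) = \left(4^{2} - 20\right) \left(- \frac{109}{11}\right) \left(-3\right) = \left(16 - 20\right) \left(- \frac{109}{11}\right) \left(-3\right) = \left(-4\right) \left(- \frac{109}{11}\right) \left(-3\right) = \frac{436}{11} \left(-3\right) = - \frac{1308}{11}$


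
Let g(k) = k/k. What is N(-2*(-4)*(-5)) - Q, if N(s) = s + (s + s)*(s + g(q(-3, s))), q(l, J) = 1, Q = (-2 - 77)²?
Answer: -3161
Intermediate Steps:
Q = 6241 (Q = (-79)² = 6241)
g(k) = 1
N(s) = s + 2*s*(1 + s) (N(s) = s + (s + s)*(s + 1) = s + (2*s)*(1 + s) = s + 2*s*(1 + s))
N(-2*(-4)*(-5)) - Q = (-2*(-4)*(-5))*(3 + 2*(-2*(-4)*(-5))) - 1*6241 = (8*(-5))*(3 + 2*(8*(-5))) - 6241 = -40*(3 + 2*(-40)) - 6241 = -40*(3 - 80) - 6241 = -40*(-77) - 6241 = 3080 - 6241 = -3161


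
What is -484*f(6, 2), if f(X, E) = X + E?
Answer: -3872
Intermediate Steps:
f(X, E) = E + X
-484*f(6, 2) = -484*(2 + 6) = -484*8 = -3872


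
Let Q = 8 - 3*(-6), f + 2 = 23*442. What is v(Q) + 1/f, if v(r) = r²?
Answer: 6870865/10164 ≈ 676.00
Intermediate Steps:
f = 10164 (f = -2 + 23*442 = -2 + 10166 = 10164)
Q = 26 (Q = 8 + 18 = 26)
v(Q) + 1/f = 26² + 1/10164 = 676 + 1/10164 = 6870865/10164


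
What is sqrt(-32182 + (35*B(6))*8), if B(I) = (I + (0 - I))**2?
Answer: I*sqrt(32182) ≈ 179.39*I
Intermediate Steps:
B(I) = 0 (B(I) = (I - I)**2 = 0**2 = 0)
sqrt(-32182 + (35*B(6))*8) = sqrt(-32182 + (35*0)*8) = sqrt(-32182 + 0*8) = sqrt(-32182 + 0) = sqrt(-32182) = I*sqrt(32182)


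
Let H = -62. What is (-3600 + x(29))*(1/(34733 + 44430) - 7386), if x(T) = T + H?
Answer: 303458218923/11309 ≈ 2.6833e+7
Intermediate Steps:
x(T) = -62 + T (x(T) = T - 62 = -62 + T)
(-3600 + x(29))*(1/(34733 + 44430) - 7386) = (-3600 + (-62 + 29))*(1/(34733 + 44430) - 7386) = (-3600 - 33)*(1/79163 - 7386) = -3633*(1/79163 - 7386) = -3633*(-584697917/79163) = 303458218923/11309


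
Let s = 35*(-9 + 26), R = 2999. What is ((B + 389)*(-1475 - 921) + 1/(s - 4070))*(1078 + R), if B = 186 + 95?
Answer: -22743491503077/3475 ≈ -6.5449e+9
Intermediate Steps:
B = 281
s = 595 (s = 35*17 = 595)
((B + 389)*(-1475 - 921) + 1/(s - 4070))*(1078 + R) = ((281 + 389)*(-1475 - 921) + 1/(595 - 4070))*(1078 + 2999) = (670*(-2396) + 1/(-3475))*4077 = (-1605320 - 1/3475)*4077 = -5578487001/3475*4077 = -22743491503077/3475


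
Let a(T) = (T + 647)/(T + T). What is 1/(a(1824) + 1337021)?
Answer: 3648/4877455079 ≈ 7.4793e-7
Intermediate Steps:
a(T) = (647 + T)/(2*T) (a(T) = (647 + T)/((2*T)) = (647 + T)*(1/(2*T)) = (647 + T)/(2*T))
1/(a(1824) + 1337021) = 1/((½)*(647 + 1824)/1824 + 1337021) = 1/((½)*(1/1824)*2471 + 1337021) = 1/(2471/3648 + 1337021) = 1/(4877455079/3648) = 3648/4877455079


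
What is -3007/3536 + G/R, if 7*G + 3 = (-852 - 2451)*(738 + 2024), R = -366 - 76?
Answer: 72962063/24752 ≈ 2947.7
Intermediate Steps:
R = -442
G = -9122889/7 (G = -3/7 + ((-852 - 2451)*(738 + 2024))/7 = -3/7 + (-3303*2762)/7 = -3/7 + (1/7)*(-9122886) = -3/7 - 9122886/7 = -9122889/7 ≈ -1.3033e+6)
-3007/3536 + G/R = -3007/3536 - 9122889/7/(-442) = -3007*1/3536 - 9122889/7*(-1/442) = -3007/3536 + 9122889/3094 = 72962063/24752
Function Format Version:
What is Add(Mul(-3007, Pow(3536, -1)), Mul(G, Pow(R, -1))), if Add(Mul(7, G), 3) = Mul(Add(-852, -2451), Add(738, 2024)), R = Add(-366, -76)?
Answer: Rational(72962063, 24752) ≈ 2947.7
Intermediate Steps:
R = -442
G = Rational(-9122889, 7) (G = Add(Rational(-3, 7), Mul(Rational(1, 7), Mul(Add(-852, -2451), Add(738, 2024)))) = Add(Rational(-3, 7), Mul(Rational(1, 7), Mul(-3303, 2762))) = Add(Rational(-3, 7), Mul(Rational(1, 7), -9122886)) = Add(Rational(-3, 7), Rational(-9122886, 7)) = Rational(-9122889, 7) ≈ -1.3033e+6)
Add(Mul(-3007, Pow(3536, -1)), Mul(G, Pow(R, -1))) = Add(Mul(-3007, Pow(3536, -1)), Mul(Rational(-9122889, 7), Pow(-442, -1))) = Add(Mul(-3007, Rational(1, 3536)), Mul(Rational(-9122889, 7), Rational(-1, 442))) = Add(Rational(-3007, 3536), Rational(9122889, 3094)) = Rational(72962063, 24752)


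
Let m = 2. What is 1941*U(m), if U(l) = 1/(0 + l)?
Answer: 1941/2 ≈ 970.50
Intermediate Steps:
U(l) = 1/l
1941*U(m) = 1941/2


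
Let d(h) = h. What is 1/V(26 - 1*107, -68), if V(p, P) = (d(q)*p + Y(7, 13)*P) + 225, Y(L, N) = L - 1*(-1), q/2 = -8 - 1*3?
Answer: 1/1463 ≈ 0.00068353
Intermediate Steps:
q = -22 (q = 2*(-8 - 1*3) = 2*(-8 - 3) = 2*(-11) = -22)
Y(L, N) = 1 + L (Y(L, N) = L + 1 = 1 + L)
V(p, P) = 225 - 22*p + 8*P (V(p, P) = (-22*p + (1 + 7)*P) + 225 = (-22*p + 8*P) + 225 = 225 - 22*p + 8*P)
1/V(26 - 1*107, -68) = 1/(225 - 22*(26 - 1*107) + 8*(-68)) = 1/(225 - 22*(26 - 107) - 544) = 1/(225 - 22*(-81) - 544) = 1/(225 + 1782 - 544) = 1/1463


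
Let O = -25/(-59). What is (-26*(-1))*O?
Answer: 650/59 ≈ 11.017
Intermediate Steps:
O = 25/59 (O = -25*(-1/59) = 25/59 ≈ 0.42373)
(-26*(-1))*O = -26*(-1)*(25/59) = 26*(25/59) = 650/59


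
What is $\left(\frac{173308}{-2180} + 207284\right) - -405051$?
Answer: $\frac{333679248}{545} \approx 6.1226 \cdot 10^{5}$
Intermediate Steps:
$\left(\frac{173308}{-2180} + 207284\right) - -405051 = \left(173308 \left(- \frac{1}{2180}\right) + 207284\right) + 405051 = \left(- \frac{43327}{545} + 207284\right) + 405051 = \frac{112926453}{545} + 405051 = \frac{333679248}{545}$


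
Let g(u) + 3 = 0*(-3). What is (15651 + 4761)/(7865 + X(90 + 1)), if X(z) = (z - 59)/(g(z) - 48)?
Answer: 1041012/401083 ≈ 2.5955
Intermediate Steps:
g(u) = -3 (g(u) = -3 + 0*(-3) = -3 + 0 = -3)
X(z) = 59/51 - z/51 (X(z) = (z - 59)/(-3 - 48) = (-59 + z)/(-51) = (-59 + z)*(-1/51) = 59/51 - z/51)
(15651 + 4761)/(7865 + X(90 + 1)) = (15651 + 4761)/(7865 + (59/51 - (90 + 1)/51)) = 20412/(7865 + (59/51 - 1/51*91)) = 20412/(7865 + (59/51 - 91/51)) = 20412/(7865 - 32/51) = 20412/(401083/51) = 20412*(51/401083) = 1041012/401083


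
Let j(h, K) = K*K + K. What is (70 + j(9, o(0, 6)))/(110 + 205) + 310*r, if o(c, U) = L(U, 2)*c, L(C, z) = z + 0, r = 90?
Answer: 251102/9 ≈ 27900.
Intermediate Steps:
L(C, z) = z
o(c, U) = 2*c
j(h, K) = K + K**2 (j(h, K) = K**2 + K = K + K**2)
(70 + j(9, o(0, 6)))/(110 + 205) + 310*r = (70 + (2*0)*(1 + 2*0))/(110 + 205) + 310*90 = (70 + 0*(1 + 0))/315 + 27900 = (70 + 0*1)*(1/315) + 27900 = (70 + 0)*(1/315) + 27900 = 70*(1/315) + 27900 = 2/9 + 27900 = 251102/9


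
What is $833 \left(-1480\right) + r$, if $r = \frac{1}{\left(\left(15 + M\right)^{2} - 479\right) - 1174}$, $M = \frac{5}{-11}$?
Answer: $- \frac{215023323041}{174413} \approx -1.2328 \cdot 10^{6}$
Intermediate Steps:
$M = - \frac{5}{11}$ ($M = 5 \left(- \frac{1}{11}\right) = - \frac{5}{11} \approx -0.45455$)
$r = - \frac{121}{174413}$ ($r = \frac{1}{\left(\left(15 - \frac{5}{11}\right)^{2} - 479\right) - 1174} = \frac{1}{\left(\left(\frac{160}{11}\right)^{2} - 479\right) - 1174} = \frac{1}{\left(\frac{25600}{121} - 479\right) - 1174} = \frac{1}{- \frac{32359}{121} - 1174} = \frac{1}{- \frac{174413}{121}} = - \frac{121}{174413} \approx -0.00069376$)
$833 \left(-1480\right) + r = 833 \left(-1480\right) - \frac{121}{174413} = -1232840 - \frac{121}{174413} = - \frac{215023323041}{174413}$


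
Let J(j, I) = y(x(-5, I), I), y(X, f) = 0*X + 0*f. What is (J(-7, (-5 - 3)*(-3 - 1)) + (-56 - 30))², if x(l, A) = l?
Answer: 7396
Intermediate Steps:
y(X, f) = 0 (y(X, f) = 0 + 0 = 0)
J(j, I) = 0
(J(-7, (-5 - 3)*(-3 - 1)) + (-56 - 30))² = (0 + (-56 - 30))² = (0 - 86)² = (-86)² = 7396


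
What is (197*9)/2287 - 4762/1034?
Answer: -4528706/1182379 ≈ -3.8302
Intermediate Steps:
(197*9)/2287 - 4762/1034 = 1773*(1/2287) - 4762*1/1034 = 1773/2287 - 2381/517 = -4528706/1182379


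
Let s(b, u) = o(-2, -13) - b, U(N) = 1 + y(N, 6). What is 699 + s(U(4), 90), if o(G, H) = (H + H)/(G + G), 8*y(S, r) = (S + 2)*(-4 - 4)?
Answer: 1421/2 ≈ 710.50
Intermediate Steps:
y(S, r) = -2 - S (y(S, r) = ((S + 2)*(-4 - 4))/8 = ((2 + S)*(-8))/8 = (-16 - 8*S)/8 = -2 - S)
o(G, H) = H/G (o(G, H) = (2*H)/((2*G)) = (2*H)*(1/(2*G)) = H/G)
U(N) = -1 - N (U(N) = 1 + (-2 - N) = -1 - N)
s(b, u) = 13/2 - b (s(b, u) = -13/(-2) - b = -13*(-½) - b = 13/2 - b)
699 + s(U(4), 90) = 699 + (13/2 - (-1 - 1*4)) = 699 + (13/2 - (-1 - 4)) = 699 + (13/2 - 1*(-5)) = 699 + (13/2 + 5) = 699 + 23/2 = 1421/2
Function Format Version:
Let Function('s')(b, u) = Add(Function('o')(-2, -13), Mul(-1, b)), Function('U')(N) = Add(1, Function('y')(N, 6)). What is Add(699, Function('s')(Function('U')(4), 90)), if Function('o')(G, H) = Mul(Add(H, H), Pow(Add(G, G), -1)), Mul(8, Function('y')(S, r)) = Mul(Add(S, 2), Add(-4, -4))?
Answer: Rational(1421, 2) ≈ 710.50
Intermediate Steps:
Function('y')(S, r) = Add(-2, Mul(-1, S)) (Function('y')(S, r) = Mul(Rational(1, 8), Mul(Add(S, 2), Add(-4, -4))) = Mul(Rational(1, 8), Mul(Add(2, S), -8)) = Mul(Rational(1, 8), Add(-16, Mul(-8, S))) = Add(-2, Mul(-1, S)))
Function('o')(G, H) = Mul(H, Pow(G, -1)) (Function('o')(G, H) = Mul(Mul(2, H), Pow(Mul(2, G), -1)) = Mul(Mul(2, H), Mul(Rational(1, 2), Pow(G, -1))) = Mul(H, Pow(G, -1)))
Function('U')(N) = Add(-1, Mul(-1, N)) (Function('U')(N) = Add(1, Add(-2, Mul(-1, N))) = Add(-1, Mul(-1, N)))
Function('s')(b, u) = Add(Rational(13, 2), Mul(-1, b)) (Function('s')(b, u) = Add(Mul(-13, Pow(-2, -1)), Mul(-1, b)) = Add(Mul(-13, Rational(-1, 2)), Mul(-1, b)) = Add(Rational(13, 2), Mul(-1, b)))
Add(699, Function('s')(Function('U')(4), 90)) = Add(699, Add(Rational(13, 2), Mul(-1, Add(-1, Mul(-1, 4))))) = Add(699, Add(Rational(13, 2), Mul(-1, Add(-1, -4)))) = Add(699, Add(Rational(13, 2), Mul(-1, -5))) = Add(699, Add(Rational(13, 2), 5)) = Add(699, Rational(23, 2)) = Rational(1421, 2)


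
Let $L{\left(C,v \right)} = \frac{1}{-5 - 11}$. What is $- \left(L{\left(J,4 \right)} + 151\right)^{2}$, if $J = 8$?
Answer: $- \frac{5832225}{256} \approx -22782.0$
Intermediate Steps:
$L{\left(C,v \right)} = - \frac{1}{16}$ ($L{\left(C,v \right)} = \frac{1}{-16} = - \frac{1}{16}$)
$- \left(L{\left(J,4 \right)} + 151\right)^{2} = - \left(- \frac{1}{16} + 151\right)^{2} = - \left(\frac{2415}{16}\right)^{2} = \left(-1\right) \frac{5832225}{256} = - \frac{5832225}{256}$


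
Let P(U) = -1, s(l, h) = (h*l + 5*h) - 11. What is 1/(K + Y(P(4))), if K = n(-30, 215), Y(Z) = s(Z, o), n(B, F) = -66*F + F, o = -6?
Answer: -1/14010 ≈ -7.1378e-5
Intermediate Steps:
s(l, h) = -11 + 5*h + h*l (s(l, h) = (5*h + h*l) - 11 = -11 + 5*h + h*l)
n(B, F) = -65*F
Y(Z) = -41 - 6*Z (Y(Z) = -11 + 5*(-6) - 6*Z = -11 - 30 - 6*Z = -41 - 6*Z)
K = -13975 (K = -65*215 = -13975)
1/(K + Y(P(4))) = 1/(-13975 + (-41 - 6*(-1))) = 1/(-13975 + (-41 + 6)) = 1/(-13975 - 35) = 1/(-14010) = -1/14010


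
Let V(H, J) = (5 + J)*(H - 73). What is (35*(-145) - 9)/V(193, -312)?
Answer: 1271/9210 ≈ 0.13800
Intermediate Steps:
V(H, J) = (-73 + H)*(5 + J) (V(H, J) = (5 + J)*(-73 + H) = (-73 + H)*(5 + J))
(35*(-145) - 9)/V(193, -312) = (35*(-145) - 9)/(-365 - 73*(-312) + 5*193 + 193*(-312)) = (-5075 - 9)/(-365 + 22776 + 965 - 60216) = -5084/(-36840) = -5084*(-1/36840) = 1271/9210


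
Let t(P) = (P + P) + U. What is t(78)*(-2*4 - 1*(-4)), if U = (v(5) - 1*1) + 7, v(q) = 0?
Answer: -648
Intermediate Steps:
U = 6 (U = (0 - 1*1) + 7 = (0 - 1) + 7 = -1 + 7 = 6)
t(P) = 6 + 2*P (t(P) = (P + P) + 6 = 2*P + 6 = 6 + 2*P)
t(78)*(-2*4 - 1*(-4)) = (6 + 2*78)*(-2*4 - 1*(-4)) = (6 + 156)*(-8 + 4) = 162*(-4) = -648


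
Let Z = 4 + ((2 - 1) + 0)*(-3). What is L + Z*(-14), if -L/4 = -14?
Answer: 42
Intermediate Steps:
L = 56 (L = -4*(-14) = 56)
Z = 1 (Z = 4 + (1 + 0)*(-3) = 4 + 1*(-3) = 4 - 3 = 1)
L + Z*(-14) = 56 + 1*(-14) = 56 - 14 = 42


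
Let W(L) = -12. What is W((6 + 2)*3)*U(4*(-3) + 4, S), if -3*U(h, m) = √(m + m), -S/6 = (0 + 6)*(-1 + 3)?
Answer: 48*I ≈ 48.0*I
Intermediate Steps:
S = -72 (S = -6*(0 + 6)*(-1 + 3) = -36*2 = -6*12 = -72)
U(h, m) = -√2*√m/3 (U(h, m) = -√(m + m)/3 = -√2*√m/3)
W((6 + 2)*3)*U(4*(-3) + 4, S) = -(-4)*√2*√(-72) = -(-4)*√2*6*I*√2 = -(-48)*I = 48*I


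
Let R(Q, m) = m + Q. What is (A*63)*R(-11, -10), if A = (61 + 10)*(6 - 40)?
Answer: 3193722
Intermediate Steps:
R(Q, m) = Q + m
A = -2414 (A = 71*(-34) = -2414)
(A*63)*R(-11, -10) = (-2414*63)*(-11 - 10) = -152082*(-21) = 3193722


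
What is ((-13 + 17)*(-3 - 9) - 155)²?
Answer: 41209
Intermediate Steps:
((-13 + 17)*(-3 - 9) - 155)² = (4*(-12) - 155)² = (-48 - 155)² = (-203)² = 41209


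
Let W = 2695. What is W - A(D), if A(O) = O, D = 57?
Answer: 2638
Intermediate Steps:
W - A(D) = 2695 - 1*57 = 2695 - 57 = 2638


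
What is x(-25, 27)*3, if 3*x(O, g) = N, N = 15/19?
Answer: 15/19 ≈ 0.78947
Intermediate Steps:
N = 15/19 (N = 15*(1/19) = 15/19 ≈ 0.78947)
x(O, g) = 5/19 (x(O, g) = (1/3)*(15/19) = 5/19)
x(-25, 27)*3 = (5/19)*3 = 15/19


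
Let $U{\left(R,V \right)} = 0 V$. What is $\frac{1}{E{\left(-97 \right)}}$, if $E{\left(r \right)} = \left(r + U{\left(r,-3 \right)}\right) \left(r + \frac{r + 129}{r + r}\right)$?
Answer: $\frac{1}{9425} \approx 0.0001061$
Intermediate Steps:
$U{\left(R,V \right)} = 0$
$E{\left(r \right)} = r \left(r + \frac{129 + r}{2 r}\right)$ ($E{\left(r \right)} = \left(r + 0\right) \left(r + \frac{r + 129}{r + r}\right) = r \left(r + \frac{129 + r}{2 r}\right)$)
$\frac{1}{E{\left(-97 \right)}} = \frac{1}{\frac{129}{2} + \left(-97\right)^{2} + \frac{1}{2} \left(-97\right)} = \frac{1}{\frac{129}{2} + 9409 - \frac{97}{2}} = \frac{1}{9425}$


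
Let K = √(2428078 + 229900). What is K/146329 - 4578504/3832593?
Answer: -1526168/1277531 + √2657978/146329 ≈ -1.1835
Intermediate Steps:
K = √2657978 ≈ 1630.3
K/146329 - 4578504/3832593 = √2657978/146329 - 4578504/3832593 = √2657978*(1/146329) - 4578504*1/3832593 = √2657978/146329 - 1526168/1277531 = -1526168/1277531 + √2657978/146329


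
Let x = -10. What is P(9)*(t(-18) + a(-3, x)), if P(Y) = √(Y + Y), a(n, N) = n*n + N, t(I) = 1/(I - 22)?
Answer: -123*√2/40 ≈ -4.3487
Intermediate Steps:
t(I) = 1/(-22 + I)
a(n, N) = N + n² (a(n, N) = n² + N = N + n²)
P(Y) = √2*√Y (P(Y) = √(2*Y) = √2*√Y)
P(9)*(t(-18) + a(-3, x)) = (√2*√9)*(1/(-22 - 18) + (-10 + (-3)²)) = (√2*3)*(1/(-40) + (-10 + 9)) = (3*√2)*(-1/40 - 1) = (3*√2)*(-41/40) = -123*√2/40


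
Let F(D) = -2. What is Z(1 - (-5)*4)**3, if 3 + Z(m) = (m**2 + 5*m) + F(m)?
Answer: 158340421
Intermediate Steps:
Z(m) = -5 + m**2 + 5*m (Z(m) = -3 + ((m**2 + 5*m) - 2) = -3 + (-2 + m**2 + 5*m) = -5 + m**2 + 5*m)
Z(1 - (-5)*4)**3 = (-5 + (1 - (-5)*4)**2 + 5*(1 - (-5)*4))**3 = (-5 + (1 - 1*(-20))**2 + 5*(1 - 1*(-20)))**3 = (-5 + (1 + 20)**2 + 5*(1 + 20))**3 = (-5 + 21**2 + 5*21)**3 = (-5 + 441 + 105)**3 = 541**3 = 158340421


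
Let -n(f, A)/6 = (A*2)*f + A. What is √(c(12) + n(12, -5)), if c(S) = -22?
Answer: 2*√182 ≈ 26.981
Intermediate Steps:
n(f, A) = -6*A - 12*A*f (n(f, A) = -6*((A*2)*f + A) = -6*((2*A)*f + A) = -6*(2*A*f + A) = -6*(A + 2*A*f) = -6*A - 12*A*f)
√(c(12) + n(12, -5)) = √(-22 - 6*(-5)*(1 + 2*12)) = √(-22 - 6*(-5)*(1 + 24)) = √(-22 - 6*(-5)*25) = √(-22 + 750) = √728 = 2*√182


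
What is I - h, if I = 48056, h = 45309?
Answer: 2747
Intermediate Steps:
I - h = 48056 - 1*45309 = 48056 - 45309 = 2747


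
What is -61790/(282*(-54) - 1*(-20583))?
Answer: -12358/1071 ≈ -11.539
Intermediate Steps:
-61790/(282*(-54) - 1*(-20583)) = -61790/(-15228 + 20583) = -61790/5355 = -61790*1/5355 = -12358/1071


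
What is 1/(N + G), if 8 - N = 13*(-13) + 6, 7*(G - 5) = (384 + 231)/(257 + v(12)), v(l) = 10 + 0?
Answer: 623/109853 ≈ 0.0056712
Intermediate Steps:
v(l) = 10
G = 3320/623 (G = 5 + ((384 + 231)/(257 + 10))/7 = 5 + (615/267)/7 = 5 + (615*(1/267))/7 = 5 + (1/7)*(205/89) = 5 + 205/623 = 3320/623 ≈ 5.3291)
N = 171 (N = 8 - (13*(-13) + 6) = 8 - (-169 + 6) = 8 - 1*(-163) = 8 + 163 = 171)
1/(N + G) = 1/(171 + 3320/623) = 1/(109853/623) = 623/109853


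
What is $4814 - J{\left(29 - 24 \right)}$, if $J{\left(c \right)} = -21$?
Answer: $4835$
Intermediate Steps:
$4814 - J{\left(29 - 24 \right)} = 4814 - -21 = 4814 + 21 = 4835$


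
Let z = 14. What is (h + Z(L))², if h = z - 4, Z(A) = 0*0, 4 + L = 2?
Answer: 100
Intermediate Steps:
L = -2 (L = -4 + 2 = -2)
Z(A) = 0
h = 10 (h = 14 - 4 = 10)
(h + Z(L))² = (10 + 0)² = 10² = 100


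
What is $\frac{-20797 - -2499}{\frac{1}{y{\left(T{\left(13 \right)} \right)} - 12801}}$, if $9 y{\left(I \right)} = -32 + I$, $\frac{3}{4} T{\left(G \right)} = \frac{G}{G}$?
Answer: $\frac{6325966262}{27} \approx 2.343 \cdot 10^{8}$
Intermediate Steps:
$T{\left(G \right)} = \frac{4}{3}$ ($T{\left(G \right)} = \frac{4 \frac{G}{G}}{3} = \frac{4}{3} \cdot 1 = \frac{4}{3}$)
$y{\left(I \right)} = - \frac{32}{9} + \frac{I}{9}$ ($y{\left(I \right)} = \frac{-32 + I}{9} = - \frac{32}{9} + \frac{I}{9}$)
$\frac{-20797 - -2499}{\frac{1}{y{\left(T{\left(13 \right)} \right)} - 12801}} = \frac{-20797 - -2499}{\frac{1}{\left(- \frac{32}{9} + \frac{1}{9} \cdot \frac{4}{3}\right) - 12801}} = \frac{-20797 + 2499}{\frac{1}{\left(- \frac{32}{9} + \frac{4}{27}\right) - 12801}} = - \frac{18298}{\frac{1}{- \frac{92}{27} - 12801}} = - \frac{18298}{\frac{1}{- \frac{345719}{27}}} = - \frac{18298}{- \frac{27}{345719}} = \left(-18298\right) \left(- \frac{345719}{27}\right) = \frac{6325966262}{27}$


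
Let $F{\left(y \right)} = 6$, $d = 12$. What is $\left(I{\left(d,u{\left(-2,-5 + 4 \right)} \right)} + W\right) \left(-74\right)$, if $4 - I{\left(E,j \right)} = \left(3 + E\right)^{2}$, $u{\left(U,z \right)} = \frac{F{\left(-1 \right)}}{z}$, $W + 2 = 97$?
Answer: $9324$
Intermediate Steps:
$W = 95$ ($W = -2 + 97 = 95$)
$u{\left(U,z \right)} = \frac{6}{z}$
$I{\left(E,j \right)} = 4 - \left(3 + E\right)^{2}$
$\left(I{\left(d,u{\left(-2,-5 + 4 \right)} \right)} + W\right) \left(-74\right) = \left(\left(4 - \left(3 + 12\right)^{2}\right) + 95\right) \left(-74\right) = \left(\left(4 - 15^{2}\right) + 95\right) \left(-74\right) = \left(\left(4 - 225\right) + 95\right) \left(-74\right) = \left(-221 + 95\right) \left(-74\right) = \left(-126\right) \left(-74\right) = 9324$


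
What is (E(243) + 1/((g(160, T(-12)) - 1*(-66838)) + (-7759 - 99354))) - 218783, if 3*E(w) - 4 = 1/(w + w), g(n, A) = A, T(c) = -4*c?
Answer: -4277252018107/19550322 ≈ -2.1878e+5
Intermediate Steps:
E(w) = 4/3 + 1/(6*w) (E(w) = 4/3 + 1/(3*(w + w)) = 4/3 + 1/(3*((2*w))) = 4/3 + (1/(2*w))/3 = 4/3 + 1/(6*w))
(E(243) + 1/((g(160, T(-12)) - 1*(-66838)) + (-7759 - 99354))) - 218783 = ((⅙)*(1 + 8*243)/243 + 1/((-4*(-12) - 1*(-66838)) + (-7759 - 99354))) - 218783 = ((⅙)*(1/243)*(1 + 1944) + 1/((48 + 66838) - 107113)) - 218783 = ((⅙)*(1/243)*1945 + 1/(66886 - 107113)) - 218783 = (1945/1458 + 1/(-40227)) - 218783 = (1945/1458 - 1/40227) - 218783 = 26080019/19550322 - 218783 = -4277252018107/19550322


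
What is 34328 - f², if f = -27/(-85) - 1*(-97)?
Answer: 179593816/7225 ≈ 24857.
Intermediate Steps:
f = 8272/85 (f = -27*(-1/85) + 97 = 27/85 + 97 = 8272/85 ≈ 97.318)
34328 - f² = 34328 - (8272/85)² = 34328 - 1*68425984/7225 = 34328 - 68425984/7225 = 179593816/7225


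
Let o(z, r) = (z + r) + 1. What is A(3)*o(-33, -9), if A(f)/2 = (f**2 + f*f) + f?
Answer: -1722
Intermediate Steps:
o(z, r) = 1 + r + z (o(z, r) = (r + z) + 1 = 1 + r + z)
A(f) = 2*f + 4*f**2 (A(f) = 2*((f**2 + f*f) + f) = 2*((f**2 + f**2) + f) = 2*(2*f**2 + f) = 2*(f + 2*f**2) = 2*f + 4*f**2)
A(3)*o(-33, -9) = (2*3*(1 + 2*3))*(1 - 9 - 33) = (2*3*(1 + 6))*(-41) = (2*3*7)*(-41) = 42*(-41) = -1722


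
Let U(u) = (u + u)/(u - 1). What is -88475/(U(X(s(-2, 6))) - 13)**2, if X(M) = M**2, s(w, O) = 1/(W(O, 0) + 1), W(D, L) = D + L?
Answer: -50961600/97969 ≈ -520.18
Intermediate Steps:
s(w, O) = 1/(1 + O) (s(w, O) = 1/((O + 0) + 1) = 1/(O + 1) = 1/(1 + O))
U(u) = 2*u/(-1 + u) (U(u) = (2*u)/(-1 + u) = 2*u/(-1 + u))
-88475/(U(X(s(-2, 6))) - 13)**2 = -88475/(2*(1/(1 + 6))**2/(-1 + (1/(1 + 6))**2) - 13)**2 = -88475/(2*(1/7)**2/(-1 + (1/7)**2) - 13)**2 = -88475/(2*(1/49)/(-1 + 1/49) - 13)**2 = -88475/(2*(1/49)/(-48/49) - 13)**2 = -88475/(2*(1/49)*(-49/48) - 13)**2 = -88475/(-1/24 - 13)**2 = -88475/((-313/24)**2) = -88475/97969/576 = -88475*576/97969 = -50961600/97969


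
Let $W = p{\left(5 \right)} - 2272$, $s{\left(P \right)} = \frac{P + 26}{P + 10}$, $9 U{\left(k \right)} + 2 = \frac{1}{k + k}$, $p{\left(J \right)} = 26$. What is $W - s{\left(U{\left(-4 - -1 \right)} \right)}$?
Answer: $- \frac{1185033}{527} \approx -2248.6$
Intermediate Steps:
$U{\left(k \right)} = - \frac{2}{9} + \frac{1}{18 k}$ ($U{\left(k \right)} = - \frac{2}{9} + \frac{1}{9 \left(k + k\right)} = - \frac{2}{9} + \frac{1}{9 \cdot 2 k} = - \frac{2}{9} + \frac{\frac{1}{2} \frac{1}{k}}{9} = - \frac{2}{9} + \frac{1}{18 k}$)
$s{\left(P \right)} = \frac{26 + P}{10 + P}$
$W = -2246$ ($W = 26 - 2272 = -2246$)
$W - s{\left(U{\left(-4 - -1 \right)} \right)} = -2246 - \frac{26 + \frac{1 - 4 \left(-4 - -1\right)}{18 \left(-4 - -1\right)}}{10 + \frac{1 - 4 \left(-4 - -1\right)}{18 \left(-4 - -1\right)}} = -2246 - \frac{26 + \frac{1 - 4 \left(-4 + 1\right)}{18 \left(-4 + 1\right)}}{10 + \frac{1 - 4 \left(-4 + 1\right)}{18 \left(-4 + 1\right)}} = -2246 - \frac{26 + \frac{1 - -12}{18 \left(-3\right)}}{10 + \frac{1 - -12}{18 \left(-3\right)}} = -2246 - \frac{26 + \frac{1}{18} \left(- \frac{1}{3}\right) \left(1 + 12\right)}{10 + \frac{1}{18} \left(- \frac{1}{3}\right) \left(1 + 12\right)} = -2246 - \frac{26 + \frac{1}{18} \left(- \frac{1}{3}\right) 13}{10 + \frac{1}{18} \left(- \frac{1}{3}\right) 13} = -2246 - \frac{26 - \frac{13}{54}}{10 - \frac{13}{54}} = -2246 - \frac{1}{\frac{527}{54}} \cdot \frac{1391}{54} = -2246 - \frac{54}{527} \cdot \frac{1391}{54} = -2246 - \frac{1391}{527} = - \frac{1185033}{527}$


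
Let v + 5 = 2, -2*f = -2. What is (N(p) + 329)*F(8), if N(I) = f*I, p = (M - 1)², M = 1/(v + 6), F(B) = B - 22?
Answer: -41510/9 ≈ -4612.2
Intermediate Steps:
f = 1 (f = -½*(-2) = 1)
v = -3 (v = -5 + 2 = -3)
F(B) = -22 + B
M = ⅓ (M = 1/(-3 + 6) = 1/3 = ⅓ ≈ 0.33333)
p = 4/9 (p = (⅓ - 1)² = (-⅔)² = 4/9 ≈ 0.44444)
N(I) = I (N(I) = 1*I = I)
(N(p) + 329)*F(8) = (4/9 + 329)*(-22 + 8) = (2965/9)*(-14) = -41510/9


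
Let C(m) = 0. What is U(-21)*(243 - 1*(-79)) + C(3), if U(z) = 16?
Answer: 5152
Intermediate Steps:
U(-21)*(243 - 1*(-79)) + C(3) = 16*(243 - 1*(-79)) + 0 = 16*(243 + 79) + 0 = 16*322 + 0 = 5152 + 0 = 5152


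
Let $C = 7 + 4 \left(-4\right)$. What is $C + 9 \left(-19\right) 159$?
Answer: $-27198$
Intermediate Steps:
$C = -9$ ($C = 7 - 16 = -9$)
$C + 9 \left(-19\right) 159 = -9 + 9 \left(-19\right) 159 = -9 - 27189 = -27198$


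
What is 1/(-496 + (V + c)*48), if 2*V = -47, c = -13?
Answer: -1/2248 ≈ -0.00044484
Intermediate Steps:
V = -47/2 (V = (½)*(-47) = -47/2 ≈ -23.500)
1/(-496 + (V + c)*48) = 1/(-496 + (-47/2 - 13)*48) = 1/(-496 - 73/2*48) = 1/(-496 - 1752) = 1/(-2248) = -1/2248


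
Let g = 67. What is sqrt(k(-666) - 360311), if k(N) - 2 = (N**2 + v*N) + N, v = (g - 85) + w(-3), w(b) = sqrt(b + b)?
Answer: sqrt(94569 - 666*I*sqrt(6)) ≈ 307.53 - 2.652*I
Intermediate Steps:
w(b) = sqrt(2)*sqrt(b) (w(b) = sqrt(2*b) = sqrt(2)*sqrt(b))
v = -18 + I*sqrt(6) (v = (67 - 85) + sqrt(2)*sqrt(-3) = -18 + sqrt(2)*(I*sqrt(3)) = -18 + I*sqrt(6) ≈ -18.0 + 2.4495*I)
k(N) = 2 + N + N**2 + N*(-18 + I*sqrt(6)) (k(N) = 2 + ((N**2 + (-18 + I*sqrt(6))*N) + N) = 2 + ((N**2 + N*(-18 + I*sqrt(6))) + N) = 2 + (N + N**2 + N*(-18 + I*sqrt(6))) = 2 + N + N**2 + N*(-18 + I*sqrt(6)))
sqrt(k(-666) - 360311) = sqrt((2 - 666 + (-666)**2 - 666*(-18 + I*sqrt(6))) - 360311) = sqrt((2 - 666 + 443556 + (11988 - 666*I*sqrt(6))) - 360311) = sqrt((454880 - 666*I*sqrt(6)) - 360311) = sqrt(94569 - 666*I*sqrt(6))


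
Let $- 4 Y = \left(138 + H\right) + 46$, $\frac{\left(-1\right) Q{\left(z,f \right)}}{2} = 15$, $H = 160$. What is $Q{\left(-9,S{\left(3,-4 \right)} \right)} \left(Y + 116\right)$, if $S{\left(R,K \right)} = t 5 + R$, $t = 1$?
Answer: $-900$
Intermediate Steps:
$S{\left(R,K \right)} = 5 + R$ ($S{\left(R,K \right)} = 1 \cdot 5 + R = 5 + R$)
$Q{\left(z,f \right)} = -30$ ($Q{\left(z,f \right)} = \left(-2\right) 15 = -30$)
$Y = -86$ ($Y = - \frac{\left(138 + 160\right) + 46}{4} = - \frac{298 + 46}{4} = \left(- \frac{1}{4}\right) 344 = -86$)
$Q{\left(-9,S{\left(3,-4 \right)} \right)} \left(Y + 116\right) = - 30 \left(-86 + 116\right) = \left(-30\right) 30 = -900$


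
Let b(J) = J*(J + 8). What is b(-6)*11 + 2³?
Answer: -124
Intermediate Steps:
b(J) = J*(8 + J)
b(-6)*11 + 2³ = -6*(8 - 6)*11 + 2³ = -6*2*11 + 8 = -12*11 + 8 = -132 + 8 = -124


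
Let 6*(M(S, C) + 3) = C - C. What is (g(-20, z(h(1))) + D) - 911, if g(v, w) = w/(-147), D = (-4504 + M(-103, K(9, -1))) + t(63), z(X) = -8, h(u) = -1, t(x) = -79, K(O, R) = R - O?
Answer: -808051/147 ≈ -5496.9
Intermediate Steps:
M(S, C) = -3 (M(S, C) = -3 + (C - C)/6 = -3 + (1/6)*0 = -3 + 0 = -3)
D = -4586 (D = (-4504 - 3) - 79 = -4507 - 79 = -4586)
g(v, w) = -w/147 (g(v, w) = w*(-1/147) = -w/147)
(g(-20, z(h(1))) + D) - 911 = (-1/147*(-8) - 4586) - 911 = (8/147 - 4586) - 911 = -674134/147 - 911 = -808051/147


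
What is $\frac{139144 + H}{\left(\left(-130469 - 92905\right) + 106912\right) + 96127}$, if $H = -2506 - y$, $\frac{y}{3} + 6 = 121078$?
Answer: $\frac{226578}{20335} \approx 11.142$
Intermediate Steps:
$y = 363216$ ($y = -18 + 3 \cdot 121078 = -18 + 363234 = 363216$)
$H = -365722$ ($H = -2506 - 363216 = -365722$)
$\frac{139144 + H}{\left(\left(-130469 - 92905\right) + 106912\right) + 96127} = \frac{139144 - 365722}{\left(\left(-130469 - 92905\right) + 106912\right) + 96127} = - \frac{226578}{\left(-223374 + 106912\right) + 96127} = - \frac{226578}{-116462 + 96127} = - \frac{226578}{-20335} = \left(-226578\right) \left(- \frac{1}{20335}\right) = \frac{226578}{20335}$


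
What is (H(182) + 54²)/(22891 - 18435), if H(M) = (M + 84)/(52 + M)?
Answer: 341305/521352 ≈ 0.65465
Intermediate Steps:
H(M) = (84 + M)/(52 + M)
(H(182) + 54²)/(22891 - 18435) = ((84 + 182)/(52 + 182) + 54²)/(22891 - 18435) = (266/234 + 2916)/4456 = ((1/234)*266 + 2916)*(1/4456) = (133/117 + 2916)*(1/4456) = (341305/117)*(1/4456) = 341305/521352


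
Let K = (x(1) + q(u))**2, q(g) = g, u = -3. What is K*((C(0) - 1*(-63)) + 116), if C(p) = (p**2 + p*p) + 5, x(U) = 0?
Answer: 1656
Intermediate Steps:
C(p) = 5 + 2*p**2 (C(p) = (p**2 + p**2) + 5 = 2*p**2 + 5 = 5 + 2*p**2)
K = 9 (K = (0 - 3)**2 = (-3)**2 = 9)
K*((C(0) - 1*(-63)) + 116) = 9*(((5 + 2*0**2) - 1*(-63)) + 116) = 9*(((5 + 2*0) + 63) + 116) = 9*(((5 + 0) + 63) + 116) = 9*((5 + 63) + 116) = 9*(68 + 116) = 9*184 = 1656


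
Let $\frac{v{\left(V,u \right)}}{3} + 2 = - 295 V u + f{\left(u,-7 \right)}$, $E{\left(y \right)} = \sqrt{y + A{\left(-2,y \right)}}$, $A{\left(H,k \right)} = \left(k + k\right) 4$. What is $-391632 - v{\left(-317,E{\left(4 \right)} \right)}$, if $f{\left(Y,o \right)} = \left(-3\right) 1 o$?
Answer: $-2074959$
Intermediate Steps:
$A{\left(H,k \right)} = 8 k$ ($A{\left(H,k \right)} = 2 k 4 = 8 k$)
$f{\left(Y,o \right)} = - 3 o$
$E{\left(y \right)} = 3 \sqrt{y}$ ($E{\left(y \right)} = \sqrt{y + 8 y} = \sqrt{9 y} = 3 \sqrt{y}$)
$v{\left(V,u \right)} = 57 - 885 V u$ ($v{\left(V,u \right)} = -6 + 3 \left(- 295 V u - -21\right) = -6 + 3 \left(- 295 V u + 21\right) = -6 + 3 \left(21 - 295 V u\right) = -6 - \left(-63 + 885 V u\right) = 57 - 885 V u$)
$-391632 - v{\left(-317,E{\left(4 \right)} \right)} = -391632 - \left(57 - - 280545 \cdot 3 \sqrt{4}\right) = -391632 - \left(57 - - 280545 \cdot 3 \cdot 2\right) = -391632 - \left(57 - \left(-280545\right) 6\right) = -391632 - \left(57 + 1683270\right) = -391632 - 1683327 = -2074959$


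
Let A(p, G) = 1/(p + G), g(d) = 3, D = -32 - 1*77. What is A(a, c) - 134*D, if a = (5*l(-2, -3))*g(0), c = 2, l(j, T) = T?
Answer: 628057/43 ≈ 14606.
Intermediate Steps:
D = -109 (D = -32 - 77 = -109)
a = -45 (a = (5*(-3))*3 = -15*3 = -45)
A(p, G) = 1/(G + p)
A(a, c) - 134*D = 1/(2 - 45) - 134*(-109) = 1/(-43) + 14606 = -1/43 + 14606 = 628057/43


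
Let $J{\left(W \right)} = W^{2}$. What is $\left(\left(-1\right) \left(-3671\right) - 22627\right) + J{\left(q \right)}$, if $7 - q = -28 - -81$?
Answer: $-16840$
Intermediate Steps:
$q = -46$ ($q = 7 - \left(-28 - -81\right) = 7 - \left(-28 + 81\right) = 7 - 53 = -46$)
$\left(\left(-1\right) \left(-3671\right) - 22627\right) + J{\left(q \right)} = \left(\left(-1\right) \left(-3671\right) - 22627\right) + \left(-46\right)^{2} = \left(3671 - 22627\right) + 2116 = -18956 + 2116 = -16840$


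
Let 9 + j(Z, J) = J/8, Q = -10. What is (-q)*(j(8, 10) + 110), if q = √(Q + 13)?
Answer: -409*√3/4 ≈ -177.10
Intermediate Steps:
j(Z, J) = -9 + J/8
q = √3 (q = √(-10 + 13) = √3 ≈ 1.7320)
(-q)*(j(8, 10) + 110) = (-√3)*((-9 + (⅛)*10) + 110) = (-√3)*((-9 + 5/4) + 110) = (-√3)*(-31/4 + 110) = -√3*(409/4) = -409*√3/4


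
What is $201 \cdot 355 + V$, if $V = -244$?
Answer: $71111$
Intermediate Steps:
$201 \cdot 355 + V = 201 \cdot 355 - 244 = 71355 - 244 = 71111$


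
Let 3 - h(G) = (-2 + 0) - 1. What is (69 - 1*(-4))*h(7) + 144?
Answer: 582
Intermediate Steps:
h(G) = 6 (h(G) = 3 - ((-2 + 0) - 1) = 3 - (-2 - 1) = 3 - 1*(-3) = 3 + 3 = 6)
(69 - 1*(-4))*h(7) + 144 = (69 - 1*(-4))*6 + 144 = (69 + 4)*6 + 144 = 73*6 + 144 = 438 + 144 = 582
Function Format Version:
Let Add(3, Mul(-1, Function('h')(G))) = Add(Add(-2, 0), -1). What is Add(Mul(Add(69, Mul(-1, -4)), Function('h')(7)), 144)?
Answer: 582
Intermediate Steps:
Function('h')(G) = 6 (Function('h')(G) = Add(3, Mul(-1, Add(Add(-2, 0), -1))) = Add(3, Mul(-1, Add(-2, -1))) = Add(3, Mul(-1, -3)) = Add(3, 3) = 6)
Add(Mul(Add(69, Mul(-1, -4)), Function('h')(7)), 144) = Add(Mul(Add(69, Mul(-1, -4)), 6), 144) = Add(Mul(Add(69, 4), 6), 144) = Add(Mul(73, 6), 144) = Add(438, 144) = 582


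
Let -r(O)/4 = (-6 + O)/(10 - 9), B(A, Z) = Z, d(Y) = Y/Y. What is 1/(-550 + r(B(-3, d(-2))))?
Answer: -1/530 ≈ -0.0018868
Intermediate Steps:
d(Y) = 1
r(O) = 24 - 4*O (r(O) = -4*(-6 + O)/(10 - 9) = -4*(-6 + O)/1 = -4*(-6 + O) = 24 - 4*O)
1/(-550 + r(B(-3, d(-2)))) = 1/(-550 + (24 - 4*1)) = 1/(-550 + (24 - 4)) = 1/(-550 + 20) = 1/(-530) = -1/530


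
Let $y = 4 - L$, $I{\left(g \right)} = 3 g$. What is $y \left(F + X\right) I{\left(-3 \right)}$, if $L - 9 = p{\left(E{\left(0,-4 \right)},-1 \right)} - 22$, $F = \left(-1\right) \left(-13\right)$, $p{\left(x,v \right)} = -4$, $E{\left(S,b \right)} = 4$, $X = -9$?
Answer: $-756$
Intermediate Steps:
$F = 13$
$L = -17$ ($L = 9 - 26 = -17$)
$y = 21$ ($y = 4 - -17 = 4 + 17 = 21$)
$y \left(F + X\right) I{\left(-3 \right)} = 21 \left(13 - 9\right) 3 \left(-3\right) = 21 \cdot 4 \left(-9\right) = 21 \left(-36\right) = -756$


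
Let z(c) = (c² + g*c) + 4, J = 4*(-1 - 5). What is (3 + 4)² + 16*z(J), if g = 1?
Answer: 8945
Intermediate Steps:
J = -24 (J = 4*(-6) = -24)
z(c) = 4 + c + c² (z(c) = (c² + 1*c) + 4 = (c² + c) + 4 = (c + c²) + 4 = 4 + c + c²)
(3 + 4)² + 16*z(J) = (3 + 4)² + 16*(4 - 24 + (-24)²) = 7² + 16*(4 - 24 + 576) = 49 + 16*556 = 49 + 8896 = 8945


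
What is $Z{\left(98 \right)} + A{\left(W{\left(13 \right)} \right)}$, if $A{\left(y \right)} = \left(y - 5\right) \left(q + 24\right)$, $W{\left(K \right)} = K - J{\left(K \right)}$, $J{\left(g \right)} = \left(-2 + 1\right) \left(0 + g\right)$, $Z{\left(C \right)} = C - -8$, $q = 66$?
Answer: $1996$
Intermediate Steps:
$Z{\left(C \right)} = 8 + C$ ($Z{\left(C \right)} = C + 8 = 8 + C$)
$J{\left(g \right)} = - g$
$W{\left(K \right)} = 2 K$ ($W{\left(K \right)} = K - - K = K + K = 2 K$)
$A{\left(y \right)} = -450 + 90 y$ ($A{\left(y \right)} = \left(y - 5\right) \left(66 + 24\right) = \left(-5 + y\right) 90 = -450 + 90 y$)
$Z{\left(98 \right)} + A{\left(W{\left(13 \right)} \right)} = \left(8 + 98\right) - \left(450 - 90 \cdot 2 \cdot 13\right) = 106 + \left(-450 + 90 \cdot 26\right) = 106 + \left(-450 + 2340\right) = 106 + 1890 = 1996$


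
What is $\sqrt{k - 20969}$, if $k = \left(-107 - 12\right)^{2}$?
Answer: $2 i \sqrt{1702} \approx 82.511 i$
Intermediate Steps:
$k = 14161$ ($k = \left(-119\right)^{2} = 14161$)
$\sqrt{k - 20969} = \sqrt{14161 - 20969} = \sqrt{-6808} = 2 i \sqrt{1702}$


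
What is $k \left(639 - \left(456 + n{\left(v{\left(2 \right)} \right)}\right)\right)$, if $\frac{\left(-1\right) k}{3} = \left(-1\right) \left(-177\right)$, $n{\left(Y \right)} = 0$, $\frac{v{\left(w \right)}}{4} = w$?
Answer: $-97173$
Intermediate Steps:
$v{\left(w \right)} = 4 w$
$k = -531$ ($k = - 3 \left(\left(-1\right) \left(-177\right)\right) = \left(-3\right) 177 = -531$)
$k \left(639 - \left(456 + n{\left(v{\left(2 \right)} \right)}\right)\right) = - 531 \left(639 - 456\right) = \left(-531\right) 183 = -97173$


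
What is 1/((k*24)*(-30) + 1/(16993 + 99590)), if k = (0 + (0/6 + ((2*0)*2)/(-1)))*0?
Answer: 116583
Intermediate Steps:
k = 0 (k = (0 + (0*(1/6) + (0*2)*(-1)))*0 = (0 + (0 + 0*(-1)))*0 = (0 + (0 + 0))*0 = (0 + 0)*0 = 0*0 = 0)
1/((k*24)*(-30) + 1/(16993 + 99590)) = 1/((0*24)*(-30) + 1/(16993 + 99590)) = 1/(0*(-30) + 1/116583) = 1/(0 + 1/116583) = 1/(1/116583) = 116583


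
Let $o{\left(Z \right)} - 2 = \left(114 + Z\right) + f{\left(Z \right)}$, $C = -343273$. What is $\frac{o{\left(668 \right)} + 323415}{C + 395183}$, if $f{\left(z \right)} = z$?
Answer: $\frac{324867}{51910} \approx 6.2583$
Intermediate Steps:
$o{\left(Z \right)} = 116 + 2 Z$ ($o{\left(Z \right)} = 2 + \left(\left(114 + Z\right) + Z\right) = 2 + \left(114 + 2 Z\right) = 116 + 2 Z$)
$\frac{o{\left(668 \right)} + 323415}{C + 395183} = \frac{\left(116 + 2 \cdot 668\right) + 323415}{-343273 + 395183} = \frac{\left(116 + 1336\right) + 323415}{51910} = \left(1452 + 323415\right) \frac{1}{51910} = 324867 \cdot \frac{1}{51910} = \frac{324867}{51910}$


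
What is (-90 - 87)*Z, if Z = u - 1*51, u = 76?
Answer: -4425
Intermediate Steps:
Z = 25 (Z = 76 - 1*51 = 76 - 51 = 25)
(-90 - 87)*Z = (-90 - 87)*25 = -177*25 = -4425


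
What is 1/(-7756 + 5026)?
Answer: -1/2730 ≈ -0.00036630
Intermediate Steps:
1/(-7756 + 5026) = 1/(-2730) = -1/2730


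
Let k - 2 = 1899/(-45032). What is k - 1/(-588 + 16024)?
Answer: 340217477/173778488 ≈ 1.9578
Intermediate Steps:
k = 88165/45032 (k = 2 + 1899/(-45032) = 2 + 1899*(-1/45032) = 2 - 1899/45032 = 88165/45032 ≈ 1.9578)
k - 1/(-588 + 16024) = 88165/45032 - 1/(-588 + 16024) = 88165/45032 - 1/15436 = 340217477/173778488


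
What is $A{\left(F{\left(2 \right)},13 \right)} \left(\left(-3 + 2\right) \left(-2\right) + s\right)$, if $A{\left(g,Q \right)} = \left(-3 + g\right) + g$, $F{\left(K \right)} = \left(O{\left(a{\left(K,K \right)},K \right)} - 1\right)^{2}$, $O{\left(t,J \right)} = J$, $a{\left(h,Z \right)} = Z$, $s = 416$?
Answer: $-418$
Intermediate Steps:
$F{\left(K \right)} = \left(-1 + K\right)^{2}$ ($F{\left(K \right)} = \left(K - 1\right)^{2} = \left(-1 + K\right)^{2}$)
$A{\left(g,Q \right)} = -3 + 2 g$
$A{\left(F{\left(2 \right)},13 \right)} \left(\left(-3 + 2\right) \left(-2\right) + s\right) = \left(-3 + 2 \left(-1 + 2\right)^{2}\right) \left(\left(-3 + 2\right) \left(-2\right) + 416\right) = \left(-3 + 2 \cdot 1^{2}\right) \left(\left(-1\right) \left(-2\right) + 416\right) = \left(-3 + 2 \cdot 1\right) \left(2 + 416\right) = \left(-3 + 2\right) 418 = \left(-1\right) 418 = -418$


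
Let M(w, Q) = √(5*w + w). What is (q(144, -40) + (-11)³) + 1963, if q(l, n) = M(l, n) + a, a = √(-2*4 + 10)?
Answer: 632 + √2 + 12*√6 ≈ 662.81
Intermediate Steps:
M(w, Q) = √6*√w (M(w, Q) = √(6*w) = √6*√w)
a = √2 (a = √(-8 + 10) = √2 ≈ 1.4142)
q(l, n) = √2 + √6*√l (q(l, n) = √6*√l + √2 = √2 + √6*√l)
(q(144, -40) + (-11)³) + 1963 = ((√2 + √6*√144) + (-11)³) + 1963 = ((√2 + √6*12) - 1331) + 1963 = ((√2 + 12*√6) - 1331) + 1963 = (-1331 + √2 + 12*√6) + 1963 = 632 + √2 + 12*√6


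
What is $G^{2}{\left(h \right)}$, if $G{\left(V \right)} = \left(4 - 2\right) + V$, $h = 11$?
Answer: $169$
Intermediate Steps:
$G{\left(V \right)} = 2 + V$
$G^{2}{\left(h \right)} = \left(2 + 11\right)^{2} = 13^{2} = 169$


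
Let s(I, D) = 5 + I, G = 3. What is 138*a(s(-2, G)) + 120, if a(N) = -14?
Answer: -1812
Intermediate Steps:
138*a(s(-2, G)) + 120 = 138*(-14) + 120 = -1932 + 120 = -1812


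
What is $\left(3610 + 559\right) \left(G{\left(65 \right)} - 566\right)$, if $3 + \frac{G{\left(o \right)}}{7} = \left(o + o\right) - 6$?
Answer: $1171489$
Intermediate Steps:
$G{\left(o \right)} = -63 + 14 o$ ($G{\left(o \right)} = -21 + 7 \left(\left(o + o\right) - 6\right) = -21 + 7 \left(2 o - 6\right) = -21 + 7 \left(-6 + 2 o\right) = -21 + \left(-42 + 14 o\right) = -63 + 14 o$)
$\left(3610 + 559\right) \left(G{\left(65 \right)} - 566\right) = \left(3610 + 559\right) \left(\left(-63 + 14 \cdot 65\right) - 566\right) = 4169 \left(\left(-63 + 910\right) - 566\right) = 4169 \left(847 - 566\right) = 4169 \cdot 281 = 1171489$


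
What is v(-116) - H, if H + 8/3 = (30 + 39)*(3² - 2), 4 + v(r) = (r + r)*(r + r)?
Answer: 160019/3 ≈ 53340.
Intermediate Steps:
v(r) = -4 + 4*r² (v(r) = -4 + (r + r)*(r + r) = -4 + (2*r)*(2*r) = -4 + 4*r²)
H = 1441/3 (H = -8/3 + (30 + 39)*(3² - 2) = -8/3 + 69*(9 - 2) = -8/3 + 69*7 = -8/3 + 483 = 1441/3 ≈ 480.33)
v(-116) - H = (-4 + 4*(-116)²) - 1*1441/3 = (-4 + 4*13456) - 1441/3 = (-4 + 53824) - 1441/3 = 53820 - 1441/3 = 160019/3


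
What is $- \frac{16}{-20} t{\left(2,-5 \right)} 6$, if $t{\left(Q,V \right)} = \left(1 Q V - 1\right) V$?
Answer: $264$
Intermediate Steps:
$t{\left(Q,V \right)} = V \left(-1 + Q V\right)$ ($t{\left(Q,V \right)} = \left(Q V - 1\right) V = \left(-1 + Q V\right) V = V \left(-1 + Q V\right)$)
$- \frac{16}{-20} t{\left(2,-5 \right)} 6 = - \frac{16}{-20} \left(- 5 \left(-1 + 2 \left(-5\right)\right)\right) 6 = \left(-16\right) \left(- \frac{1}{20}\right) \left(- 5 \left(-1 - 10\right)\right) 6 = \frac{4 \left(\left(-5\right) \left(-11\right)\right)}{5} \cdot 6 = \frac{4}{5} \cdot 55 \cdot 6 = 44 \cdot 6 = 264$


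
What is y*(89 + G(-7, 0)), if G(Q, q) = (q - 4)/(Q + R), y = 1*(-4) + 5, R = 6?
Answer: 93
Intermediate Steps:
y = 1 (y = -4 + 5 = 1)
G(Q, q) = (-4 + q)/(6 + Q) (G(Q, q) = (q - 4)/(Q + 6) = (-4 + q)/(6 + Q))
y*(89 + G(-7, 0)) = 1*(89 + (-4 + 0)/(6 - 7)) = 1*(89 - 4/(-1)) = 1*(89 - 1*(-4)) = 1*(89 + 4) = 1*93 = 93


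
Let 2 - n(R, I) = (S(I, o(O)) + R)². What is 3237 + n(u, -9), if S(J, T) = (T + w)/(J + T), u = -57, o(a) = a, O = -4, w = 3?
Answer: -209/169 ≈ -1.2367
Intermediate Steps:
S(J, T) = (3 + T)/(J + T) (S(J, T) = (T + 3)/(J + T) = (3 + T)/(J + T))
n(R, I) = 2 - (R - 1/(-4 + I))² (n(R, I) = 2 - ((3 - 4)/(I - 4) + R)² = 2 - (-1/(-4 + I) + R)² = 2 - (R - 1/(-4 + I))²)
3237 + n(u, -9) = 3237 + (2 - (-1 - 4*(-57) - 9*(-57))²/(-4 - 9)²) = 3237 + (2 - 1*(-1 + 228 + 513)²/(-13)²) = 3237 + (2 - 1*1/169*740²) = 3237 + (2 - 1*1/169*547600) = 3237 + (2 - 547600/169) = 3237 - 547262/169 = -209/169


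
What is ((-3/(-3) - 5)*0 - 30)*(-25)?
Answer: 750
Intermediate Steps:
((-3/(-3) - 5)*0 - 30)*(-25) = ((-3*(-⅓) - 5)*0 - 30)*(-25) = ((1 - 5)*0 - 30)*(-25) = (-4*0 - 30)*(-25) = (0 - 30)*(-25) = -30*(-25) = 750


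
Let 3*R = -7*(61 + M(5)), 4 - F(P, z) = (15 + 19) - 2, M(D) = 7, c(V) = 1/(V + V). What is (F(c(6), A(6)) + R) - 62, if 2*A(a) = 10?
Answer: -746/3 ≈ -248.67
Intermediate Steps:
c(V) = 1/(2*V)
A(a) = 5 (A(a) = (1/2)*10 = 5)
F(P, z) = -28 (F(P, z) = 4 - ((15 + 19) - 2) = 4 - (34 - 2) = 4 - 1*32 = 4 - 32 = -28)
R = -476/3 (R = (-7*(61 + 7))/3 = (-7*68)/3 = (1/3)*(-476) = -476/3 ≈ -158.67)
(F(c(6), A(6)) + R) - 62 = (-28 - 476/3) - 62 = -560/3 - 62 = -746/3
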